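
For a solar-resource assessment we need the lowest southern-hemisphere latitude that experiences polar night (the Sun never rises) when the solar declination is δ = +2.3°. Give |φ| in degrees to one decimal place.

|φ| = 87.7°

Polar night requires cos H₀ = −tan φ tan δ ≥ 1, i.e. tan φ tan δ ≤ −1.
The boundary is |tan φ| · |tan δ| = 1, so |φ| = 90° − |δ| = 90° − 2.3° = 87.7° in the southern hemisphere.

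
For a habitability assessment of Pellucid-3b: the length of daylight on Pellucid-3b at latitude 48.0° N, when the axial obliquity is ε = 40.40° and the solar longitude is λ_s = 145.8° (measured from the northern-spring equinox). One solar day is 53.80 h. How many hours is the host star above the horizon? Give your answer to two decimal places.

34.60 h

Solar declination: sin δ = sin ε · sin λ_s = sin 40.40° × sin 145.8° = 0.36430, so δ = +21.364°.
cos H₀ = −tan φ · tan δ = −tan(+48.0°) × tan(+21.364°) = -0.4344, so H₀ = 2.0202 rad = 115.75°.
Daylight = 2H₀/(2π) × 53.80 h = (2.0202/π) × 53.80 = 34.60 h.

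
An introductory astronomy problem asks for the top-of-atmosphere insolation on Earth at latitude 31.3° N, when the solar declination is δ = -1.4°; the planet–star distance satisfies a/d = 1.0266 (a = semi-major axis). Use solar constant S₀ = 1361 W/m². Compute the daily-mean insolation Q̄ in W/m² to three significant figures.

Q̄ ≈ 381 W/m²

cos H₀ = −tan(+31.3°) tan(-1.400°) = 0.0149, H₀ = 1.5559 rad.
Bracket: H₀ sin φ sin δ + cos φ cos δ sin H₀ = 1.5559×0.51952×-0.02443 + 0.85446×0.99970×0.99989 = -0.019747 + 0.854110 = 0.834363.
Inverse-square distance factor (a/d)² = 1.0266² = 1.053908.
Q̄ = (S₀/π) × 1.053908 × [bracket] = (1361/π) × 1.053908 × 0.834363 = 380.9 W/m².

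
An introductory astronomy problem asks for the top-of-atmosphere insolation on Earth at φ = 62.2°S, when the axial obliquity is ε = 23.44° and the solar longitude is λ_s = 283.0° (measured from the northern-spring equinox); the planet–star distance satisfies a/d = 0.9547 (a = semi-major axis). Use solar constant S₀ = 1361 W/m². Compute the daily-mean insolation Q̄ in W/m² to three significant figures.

Q̄ ≈ 440 W/m²

Solar declination: sin δ = sin ε · sin λ_s = sin 23.44° × sin 283.0° = -0.38759, so δ = -22.805°.
cos H₀ = −tan(-62.2°) tan(-22.805°) = -0.7975, H₀ = 2.4939 rad.
Bracket: H₀ sin φ sin δ + cos φ cos δ sin H₀ = 2.4939×-0.88458×-0.38759 + 0.46639×0.92183×0.60335 = 0.855044 + 0.259400 = 1.114444.
Inverse-square distance factor (a/d)² = 0.9547² = 0.911452.
Q̄ = (S₀/π) × 0.911452 × [bracket] = (1361/π) × 0.911452 × 1.114444 = 440.0 W/m².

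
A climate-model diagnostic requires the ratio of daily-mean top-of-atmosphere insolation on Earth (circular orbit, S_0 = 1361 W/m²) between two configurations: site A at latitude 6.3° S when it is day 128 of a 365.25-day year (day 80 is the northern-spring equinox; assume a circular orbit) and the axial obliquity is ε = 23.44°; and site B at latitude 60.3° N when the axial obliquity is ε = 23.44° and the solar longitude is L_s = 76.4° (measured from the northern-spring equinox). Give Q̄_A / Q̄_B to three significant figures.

Q̄_A / Q̄_B ≈ 0.808

— Configuration A (ϕ=-6.3°):
Solar longitude: L_s = 360° × (128 − 80)/365.25 = 47.310°.
sin δ = sin 23.44° × sin 47.310° = 0.29239, so δ = +17.001°.
cos h₀ = −tan(-6.3°) tan(+17.001°) = 0.0338, h₀ = 1.5370 rad.
Bracket: h₀ sin ϕ sin δ + cos ϕ cos δ sin h₀ = 1.5370×-0.10973×0.29239 + 0.99396×0.95630×0.99943 = -0.049313 + 0.949982 = 0.900669.
Q̄ = (S_0/π) × [bracket] = (1361/π) × 0.900669 = 390.19 W/m².
— Configuration B (ϕ=+60.3°):
Solar declination: sin δ = sin ε · sin L_s = sin 23.44° × sin 76.4° = 0.38663, so δ = +22.745°.
cos h₀ = −tan(+60.3°) tan(+22.745°) = -0.7350, h₀ = 2.3965 rad.
Bracket: h₀ sin ϕ sin δ + cos ϕ cos δ sin h₀ = 2.3965×0.86863×0.38663 + 0.49546×0.92223×0.67806 = 0.804837 + 0.309825 = 1.114662.
Q̄ = (S_0/π) × [bracket] = (1361/π) × 1.114662 = 482.89 W/m².
Ratio Q̄_A / Q̄_B = 390.19 / 482.89 = 0.8080.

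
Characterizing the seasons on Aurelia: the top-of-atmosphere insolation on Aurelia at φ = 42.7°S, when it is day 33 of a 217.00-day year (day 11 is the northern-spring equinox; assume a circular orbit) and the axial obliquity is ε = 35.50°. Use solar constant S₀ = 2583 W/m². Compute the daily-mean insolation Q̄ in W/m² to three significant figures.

Solar longitude: λ_s = 360° × (33 − 11)/217.00 = 36.498°.
sin δ = sin 35.50° × sin 36.498° = 0.34540, so δ = +20.206°.
cos H₀ = −tan(-42.7°) tan(+20.206°) = 0.3396, H₀ = 1.2243 rad.
Bracket: H₀ sin φ sin δ + cos φ cos δ sin H₀ = 1.2243×-0.67816×0.34540 + 0.73491×0.93846×0.94056 = -0.286776 + 0.648689 = 0.361913.
Q̄ = (S₀/π) × [bracket] = (2583/π) × 0.361913 = 297.6 W/m².

Q̄ ≈ 298 W/m²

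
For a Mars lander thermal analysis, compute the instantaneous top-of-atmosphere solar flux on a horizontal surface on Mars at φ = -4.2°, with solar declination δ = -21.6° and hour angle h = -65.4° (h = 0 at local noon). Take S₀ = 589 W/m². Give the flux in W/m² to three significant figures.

243 W/m²

cos θ_z = sin φ sin δ + cos φ cos δ cos h = 0.026961 + 0.386009 = 0.412970.
Flux = S₀ · cos θ_z = 589 × 0.412970 = 243.2 W/m².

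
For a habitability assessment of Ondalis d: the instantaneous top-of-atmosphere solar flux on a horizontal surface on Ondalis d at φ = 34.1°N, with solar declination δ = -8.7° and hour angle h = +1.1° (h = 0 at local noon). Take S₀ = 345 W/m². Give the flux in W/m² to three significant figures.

253 W/m²

cos θ_z = sin φ sin δ + cos φ cos δ cos h = -0.084803 + 0.818382 = 0.733579.
Flux = S₀ · cos θ_z = 345 × 0.733579 = 253.1 W/m².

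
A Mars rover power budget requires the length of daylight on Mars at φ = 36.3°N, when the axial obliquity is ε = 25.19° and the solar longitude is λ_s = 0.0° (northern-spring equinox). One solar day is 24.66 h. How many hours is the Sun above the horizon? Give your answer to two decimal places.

12.33 h

Solar declination: sin δ = sin ε · sin λ_s = sin 25.19° × sin 0.0° = 0.00000, so δ = +0.000°.
cos H₀ = −tan φ · tan δ = −tan(+36.3°) × tan(+0.000°) = -0.0000, so H₀ = 1.5708 rad = 90.00°.
Daylight = 2H₀/(2π) × 24.66 h = (1.5708/π) × 24.66 = 12.33 h.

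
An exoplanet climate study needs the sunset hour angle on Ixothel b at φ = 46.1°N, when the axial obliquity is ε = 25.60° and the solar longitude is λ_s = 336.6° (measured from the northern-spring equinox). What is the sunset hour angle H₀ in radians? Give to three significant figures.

Solar declination: sin δ = sin ε · sin λ_s = sin 25.60° × sin 336.6° = -0.17160, so δ = -9.881°.
cos H₀ = −tan φ · tan δ = −tan(+46.1°) × tan(-9.881°) = 0.1810, so H₀ = 1.3888 rad = 79.57°.

H₀ = 1.39 rad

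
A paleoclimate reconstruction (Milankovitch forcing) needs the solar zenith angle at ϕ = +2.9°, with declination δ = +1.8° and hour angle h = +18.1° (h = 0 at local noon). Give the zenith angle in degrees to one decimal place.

cos θ_z = sin ϕ sin δ + cos ϕ cos δ cos h = 0.001589 + 0.948830 = 0.950419.
θ_z = arccos(0.950419) = 18.1°.

θ_z = 18.1°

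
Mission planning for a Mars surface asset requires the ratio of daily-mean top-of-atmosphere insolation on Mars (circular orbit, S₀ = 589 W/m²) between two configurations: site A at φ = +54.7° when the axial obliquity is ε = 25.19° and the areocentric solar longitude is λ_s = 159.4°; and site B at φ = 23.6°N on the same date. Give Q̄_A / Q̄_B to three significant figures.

Q̄_A / Q̄_B ≈ 0.775

— Configuration A (φ=+54.7°):
sin δ = sin 25.19° × sin 159.4° = 0.14975, so δ = +8.613°.
cos H₀ = −tan(+54.7°) tan(+8.613°) = -0.2139, H₀ = 1.7864 rad.
Bracket: H₀ sin φ sin δ + cos φ cos δ sin H₀ = 1.7864×0.81614×0.14975 + 0.57786×0.98872×0.97685 = 0.218328 + 0.558115 = 0.776443.
Q̄ = (S₀/π) × [bracket] = (589/π) × 0.776443 = 145.57 W/m².
— Configuration B (φ=+23.6°):
cos H₀ = −tan(+23.6°) tan(+8.613°) = -0.0662, H₀ = 1.6370 rad.
Bracket: H₀ sin φ sin δ + cos φ cos δ sin H₀ = 1.6370×0.40035×0.14975 + 0.91636×0.98872×0.99781 = 0.098142 + 0.904039 = 1.002181.
Q̄ = (S₀/π) × [bracket] = (589/π) × 1.002181 = 187.89 W/m².
Ratio Q̄_A / Q̄_B = 145.57 / 187.89 = 0.7748.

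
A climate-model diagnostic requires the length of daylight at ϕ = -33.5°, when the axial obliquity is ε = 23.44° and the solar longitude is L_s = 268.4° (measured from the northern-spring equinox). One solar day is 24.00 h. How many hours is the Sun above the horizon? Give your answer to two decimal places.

Solar declination: sin δ = sin ε · sin L_s = sin 23.44° × sin 268.4° = -0.39763, so δ = -23.430°.
cos h₀ = −tan ϕ · tan δ = −tan(-33.5°) × tan(-23.430°) = -0.2868, so h₀ = 1.8617 rad = 106.67°.
Daylight = 2h₀/(2π) × 24.00 h = (1.8617/π) × 24.00 = 14.22 h.

14.22 h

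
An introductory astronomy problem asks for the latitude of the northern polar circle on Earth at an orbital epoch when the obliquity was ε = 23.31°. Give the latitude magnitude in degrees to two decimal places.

66.69°

The polar circle is the lowest latitude that experiences at least one full rotation of continuous daylight at the northern-summer solstice; it lies at |ϕ| = 90° − ε = 90° − 23.31° = 66.69°.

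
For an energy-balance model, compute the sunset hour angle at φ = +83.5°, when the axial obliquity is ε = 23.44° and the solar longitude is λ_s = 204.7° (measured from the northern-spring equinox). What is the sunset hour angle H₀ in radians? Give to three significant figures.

H₀ = 0.00 rad

Solar declination: sin δ = sin ε · sin λ_s = sin 23.44° × sin 204.7° = -0.16622, so δ = -9.568°.
cos H₀ = −tan φ · tan δ = 1.4795 ≥ 1, so the Sun never rises (polar night) and H₀ = 0.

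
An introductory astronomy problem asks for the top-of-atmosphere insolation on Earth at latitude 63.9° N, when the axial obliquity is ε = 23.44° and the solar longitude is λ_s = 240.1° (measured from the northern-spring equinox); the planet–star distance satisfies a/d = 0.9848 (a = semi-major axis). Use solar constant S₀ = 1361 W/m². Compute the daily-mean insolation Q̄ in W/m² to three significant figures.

Solar declination: sin δ = sin ε · sin λ_s = sin 23.44° × sin 240.1° = -0.34484, so δ = -20.172°.
cos H₀ = −tan(+63.9°) tan(-20.172°) = 0.7499, H₀ = 0.7229 rad.
Bracket: H₀ sin φ sin δ + cos φ cos δ sin H₀ = 0.7229×0.89803×-0.34484 + 0.43994×0.93866×0.66154 = -0.223865 + 0.273186 = 0.049321.
Inverse-square distance factor (a/d)² = 0.9848² = 0.969831.
Q̄ = (S₀/π) × 0.969831 × [bracket] = (1361/π) × 0.969831 × 0.049321 = 20.72 W/m².

Q̄ ≈ 20.7 W/m²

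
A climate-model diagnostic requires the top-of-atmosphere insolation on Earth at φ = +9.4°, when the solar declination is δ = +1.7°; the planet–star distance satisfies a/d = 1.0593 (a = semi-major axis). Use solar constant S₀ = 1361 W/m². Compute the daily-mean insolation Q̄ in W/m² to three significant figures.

Q̄ ≈ 483 W/m²

cos H₀ = −tan(+9.4°) tan(+1.700°) = -0.0049, H₀ = 1.5757 rad.
Bracket: H₀ sin φ sin δ + cos φ cos δ sin H₀ = 1.5757×0.16333×0.02967 + 0.98657×0.99956×0.99999 = 0.007636 + 0.986126 = 0.993762.
Inverse-square distance factor (a/d)² = 1.0593² = 1.122116.
Q̄ = (S₀/π) × 1.122116 × [bracket] = (1361/π) × 1.122116 × 0.993762 = 483.1 W/m².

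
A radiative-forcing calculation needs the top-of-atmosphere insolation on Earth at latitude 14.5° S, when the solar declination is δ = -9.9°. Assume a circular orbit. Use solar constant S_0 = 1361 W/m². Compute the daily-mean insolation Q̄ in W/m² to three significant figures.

Q̄ ≈ 443 W/m²

cos h₀ = −tan(-14.5°) tan(-9.900°) = -0.0451, h₀ = 1.6159 rad.
Bracket: h₀ sin ϕ sin δ + cos ϕ cos δ sin h₀ = 1.6159×-0.25038×-0.17193 + 0.96815×0.98511×0.99898 = 0.069561 + 0.952761 = 1.022322.
Q̄ = (S_0/π) × [bracket] = (1361/π) × 1.022322 = 442.9 W/m².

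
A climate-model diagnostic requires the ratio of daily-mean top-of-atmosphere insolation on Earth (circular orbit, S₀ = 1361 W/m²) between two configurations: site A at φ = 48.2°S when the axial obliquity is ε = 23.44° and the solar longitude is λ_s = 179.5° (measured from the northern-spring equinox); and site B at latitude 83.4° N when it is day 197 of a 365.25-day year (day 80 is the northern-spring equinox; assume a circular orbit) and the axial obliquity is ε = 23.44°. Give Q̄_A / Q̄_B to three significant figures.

— Configuration A (φ=-48.2°):
Solar declination: sin δ = sin ε · sin λ_s = sin 23.44° × sin 179.5° = 0.00347, so δ = +0.199°.
cos H₀ = −tan(-48.2°) tan(+0.199°) = 0.0039, H₀ = 1.5669 rad.
Bracket: H₀ sin φ sin δ + cos φ cos δ sin H₀ = 1.5669×-0.74548×0.00347 + 0.66653×0.99999×0.99999 = -0.004053 + 0.666517 = 0.662464.
Q̄ = (S₀/π) × [bracket] = (1361/π) × 0.662464 = 286.99 W/m².
— Configuration B (φ=+83.4°):
Solar longitude: λ_s = 360° × (197 − 80)/365.25 = 115.318°.
sin δ = sin 23.44° × sin 115.318° = 0.35958, so δ = +21.074°.
cos H₀ = −tan(+83.4°) tan(+21.074°) = -3.3305 ≤ −1 ⇒ polar day, H₀ = π.
Bracket: H₀ sin φ sin δ + cos φ cos δ sin H₀ = 3.1416×0.99337×0.35958 + 0.11494×0.93311×0.00000 = 1.122167 + 0.000000 = 1.122167.
Q̄ = (S₀/π) × [bracket] = (1361/π) × 1.122167 = 486.14 W/m².
Ratio Q̄_A / Q̄_B = 286.99 / 486.14 = 0.5903.

Q̄_A / Q̄_B ≈ 0.590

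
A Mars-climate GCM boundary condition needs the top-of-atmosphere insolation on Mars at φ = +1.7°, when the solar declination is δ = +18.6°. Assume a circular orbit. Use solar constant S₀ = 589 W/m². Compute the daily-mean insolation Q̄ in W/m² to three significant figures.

cos H₀ = −tan(+1.7°) tan(+18.600°) = -0.0100, H₀ = 1.5808 rad.
Bracket: H₀ sin φ sin δ + cos φ cos δ sin H₀ = 1.5808×0.02967×0.31896 + 0.99956×0.94777×0.99995 = 0.014960 + 0.947306 = 0.962266.
Q̄ = (S₀/π) × [bracket] = (589/π) × 0.962266 = 180.4 W/m².

Q̄ ≈ 180 W/m²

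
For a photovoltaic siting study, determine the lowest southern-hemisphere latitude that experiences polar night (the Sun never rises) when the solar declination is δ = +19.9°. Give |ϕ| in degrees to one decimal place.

|ϕ| = 70.1°

Polar night requires cos h₀ = −tan ϕ tan δ ≥ 1, i.e. tan ϕ tan δ ≤ −1.
The boundary is |tan ϕ| · |tan δ| = 1, so |ϕ| = 90° − |δ| = 90° − 19.9° = 70.1° in the southern hemisphere.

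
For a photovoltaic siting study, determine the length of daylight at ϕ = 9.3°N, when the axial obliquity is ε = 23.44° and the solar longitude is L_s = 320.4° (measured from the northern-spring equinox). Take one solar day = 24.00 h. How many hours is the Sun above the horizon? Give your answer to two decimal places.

11.67 h

Solar declination: sin δ = sin ε · sin L_s = sin 23.44° × sin 320.4° = -0.25356, so δ = -14.688°.
cos h₀ = −tan ϕ · tan δ = −tan(+9.3°) × tan(-14.688°) = 0.0429, so h₀ = 1.5279 rad = 87.54°.
Daylight = 2h₀/(2π) × 24.00 h = (1.5279/π) × 24.00 = 11.67 h.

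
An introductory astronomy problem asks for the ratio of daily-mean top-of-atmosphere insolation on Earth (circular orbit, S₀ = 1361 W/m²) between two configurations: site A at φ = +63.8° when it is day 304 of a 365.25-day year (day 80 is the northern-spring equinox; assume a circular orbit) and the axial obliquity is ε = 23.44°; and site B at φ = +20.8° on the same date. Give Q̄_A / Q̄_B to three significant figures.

Q̄_A / Q̄_B ≈ 0.165

— Configuration A (φ=+63.8°):
Solar longitude: λ_s = 360° × (304 − 80)/365.25 = 220.780°.
sin δ = sin 23.44° × sin 220.780° = -0.25982, so δ = -15.059°.
cos H₀ = −tan(+63.8°) tan(-15.059°) = 0.5468, H₀ = 0.9923 rad.
Bracket: H₀ sin φ sin δ + cos φ cos δ sin H₀ = 0.9923×0.89726×-0.25982 + 0.44151×0.96566×0.83726 = -0.231331 + 0.356965 = 0.125634.
Q̄ = (S₀/π) × [bracket] = (1361/π) × 0.125634 = 54.427 W/m².
— Configuration B (φ=+20.8°):
cos H₀ = −tan(+20.8°) tan(-15.059°) = 0.1022, H₀ = 1.4684 rad.
Bracket: H₀ sin φ sin δ + cos φ cos δ sin H₀ = 1.4684×0.35511×-0.25982 + 0.93483×0.96566×0.99476 = -0.135481 + 0.897998 = 0.762517.
Q̄ = (S₀/π) × [bracket] = (1361/π) × 0.762517 = 330.34 W/m².
Ratio Q̄_A / Q̄_B = 54.427 / 330.34 = 0.1648.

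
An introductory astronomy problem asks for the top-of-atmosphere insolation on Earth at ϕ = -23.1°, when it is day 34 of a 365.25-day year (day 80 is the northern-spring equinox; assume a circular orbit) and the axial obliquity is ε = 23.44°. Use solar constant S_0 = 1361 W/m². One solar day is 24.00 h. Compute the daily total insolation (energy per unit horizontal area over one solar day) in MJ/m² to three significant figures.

Solar longitude: L_s = 360° × (34 − 80)/365.25 = -45.339°, i.e. -45.339° + 360° = 314.661°.
sin δ = sin 23.44° × sin 314.661° = -0.28294, so δ = -16.436°.
cos h₀ = −tan(-23.1°) tan(-16.436°) = -0.1258, h₀ = 1.6970 rad.
Bracket: h₀ sin ϕ sin δ + cos ϕ cos δ sin h₀ = 1.6970×-0.39234×-0.28294 + 0.91982×0.95914×0.99205 = 0.188382 + 0.875222 = 1.063604.
Q̄ = (S_0/π) × [bracket] = (1361/π) × 1.063604 = 460.77 W/m².
Daily total = Q̄ × 24.00 h × 3600 s/h = 460.77 × 24.00 × 3600 / 10⁶ = 39.81 MJ/m².

39.8 MJ/m²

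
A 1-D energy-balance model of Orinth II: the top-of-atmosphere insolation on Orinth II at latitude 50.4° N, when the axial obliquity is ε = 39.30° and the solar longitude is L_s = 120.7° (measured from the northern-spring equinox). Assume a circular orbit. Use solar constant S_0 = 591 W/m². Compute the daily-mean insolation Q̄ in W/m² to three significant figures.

Solar declination: sin δ = sin ε · sin L_s = sin 39.30° × sin 120.7° = 0.54461, so δ = +32.998°.
cos h₀ = −tan(+50.4°) tan(+32.998°) = -0.7849, h₀ = 2.4734 rad.
Bracket: h₀ sin ϕ sin δ + cos ϕ cos δ sin h₀ = 2.4734×0.77051×0.54461 + 0.63742×0.83869×0.61956 = 1.037907 + 0.331215 = 1.369122.
Q̄ = (S_0/π) × [bracket] = (591/π) × 1.369122 = 257.6 W/m².

Q̄ ≈ 258 W/m²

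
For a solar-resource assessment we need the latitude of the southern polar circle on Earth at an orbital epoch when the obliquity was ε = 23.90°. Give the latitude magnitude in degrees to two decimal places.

66.10°

The polar circle is the lowest latitude that experiences at least one full rotation of continuous darkness at the northern-summer solstice; it lies at |φ| = 90° − ε = 90° − 23.90° = 66.10°.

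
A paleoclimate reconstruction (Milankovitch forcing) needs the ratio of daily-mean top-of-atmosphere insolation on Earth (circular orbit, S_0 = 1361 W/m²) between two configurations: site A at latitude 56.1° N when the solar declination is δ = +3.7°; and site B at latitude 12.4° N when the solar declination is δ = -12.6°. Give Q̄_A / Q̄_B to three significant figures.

— Configuration A (ϕ=+56.1°):
cos h₀ = −tan(+56.1°) tan(+3.700°) = -0.0962, h₀ = 1.6672 rad.
Bracket: h₀ sin ϕ sin δ + cos ϕ cos δ sin h₀ = 1.6672×0.83001×0.06453 + 0.55775×0.99792×0.99536 = 0.089296 + 0.554007 = 0.643303.
Q̄ = (S_0/π) × [bracket] = (1361/π) × 0.643303 = 278.69 W/m².
— Configuration B (ϕ=+12.4°):
cos h₀ = −tan(+12.4°) tan(-12.600°) = 0.0491, h₀ = 1.5216 rad.
Bracket: h₀ sin ϕ sin δ + cos ϕ cos δ sin h₀ = 1.5216×0.21474×-0.21814 + 0.97667×0.97592×0.99879 = -0.071277 + 0.951998 = 0.880721.
Q̄ = (S_0/π) × [bracket] = (1361/π) × 0.880721 = 381.55 W/m².
Ratio Q̄_A / Q̄_B = 278.69 / 381.55 = 0.7304.

Q̄_A / Q̄_B ≈ 0.730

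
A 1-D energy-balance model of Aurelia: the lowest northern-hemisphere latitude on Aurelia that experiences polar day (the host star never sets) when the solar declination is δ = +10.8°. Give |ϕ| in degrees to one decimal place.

Polar day requires cos h₀ = −tan ϕ tan δ ≤ −1, i.e. tan ϕ tan δ ≥ 1.
The boundary is |tan ϕ| · |tan δ| = 1, so |ϕ| = 90° − |δ| = 90° − 10.8° = 79.2° in the northern hemisphere.

|ϕ| = 79.2°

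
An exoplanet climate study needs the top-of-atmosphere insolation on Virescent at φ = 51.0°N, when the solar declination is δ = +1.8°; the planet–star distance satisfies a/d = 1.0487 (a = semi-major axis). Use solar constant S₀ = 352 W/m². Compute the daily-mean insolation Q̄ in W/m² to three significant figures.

cos H₀ = −tan(+51.0°) tan(+1.800°) = -0.0388, H₀ = 1.6096 rad.
Bracket: H₀ sin φ sin δ + cos φ cos δ sin H₀ = 1.6096×0.77715×0.03141 + 0.62932×0.99951×0.99925 = 0.039291 + 0.628540 = 0.667831.
Inverse-square distance factor (a/d)² = 1.0487² = 1.099772.
Q̄ = (S₀/π) × 1.099772 × [bracket] = (352/π) × 1.099772 × 0.667831 = 82.29 W/m².

Q̄ ≈ 82.3 W/m²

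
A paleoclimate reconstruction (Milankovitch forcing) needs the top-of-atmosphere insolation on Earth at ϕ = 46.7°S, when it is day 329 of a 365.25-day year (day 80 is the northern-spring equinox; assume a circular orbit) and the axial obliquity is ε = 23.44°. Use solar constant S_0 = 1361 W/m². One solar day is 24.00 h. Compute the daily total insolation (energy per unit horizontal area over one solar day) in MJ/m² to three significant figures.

Solar longitude: L_s = 360° × (329 − 80)/365.25 = 245.421°.
sin δ = sin 23.44° × sin 245.421° = -0.36174, so δ = -21.207°.
cos h₀ = −tan(-46.7°) tan(-21.207°) = -0.4118, h₀ = 1.9952 rad.
Bracket: h₀ sin ϕ sin δ + cos ϕ cos δ sin h₀ = 1.9952×-0.72777×-0.36174 + 0.68582×0.93228×0.91129 = 0.525263 + 0.582657 = 1.107920.
Q̄ = (S_0/π) × [bracket] = (1361/π) × 1.107920 = 479.97 W/m².
Daily total = Q̄ × 24.00 h × 3600 s/h = 479.97 × 24.00 × 3600 / 10⁶ = 41.47 MJ/m².

41.5 MJ/m²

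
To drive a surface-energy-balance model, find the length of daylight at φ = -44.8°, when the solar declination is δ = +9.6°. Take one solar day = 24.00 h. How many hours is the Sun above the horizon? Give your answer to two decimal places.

10.71 h

cos H₀ = −tan φ · tan δ = −tan(-44.8°) × tan(+9.600°) = 0.1680, so H₀ = 1.4020 rad = 80.33°.
Daylight = 2H₀/(2π) × 24.00 h = (1.4020/π) × 24.00 = 10.71 h.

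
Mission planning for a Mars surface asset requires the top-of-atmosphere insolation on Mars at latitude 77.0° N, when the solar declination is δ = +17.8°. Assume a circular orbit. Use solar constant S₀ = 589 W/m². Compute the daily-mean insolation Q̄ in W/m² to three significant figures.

Q̄ ≈ 175 W/m²

cos H₀ = −tan(+77.0°) tan(+17.800°) = -1.3907 ≤ −1 ⇒ polar day, H₀ = π.
Bracket: H₀ sin φ sin δ + cos φ cos δ sin H₀ = 3.1416×0.97437×0.30570 + 0.22495×0.95213×0.00000 = 0.935772 + 0.000000 = 0.935772.
Q̄ = (S₀/π) × [bracket] = (589/π) × 0.935772 = 175.4 W/m².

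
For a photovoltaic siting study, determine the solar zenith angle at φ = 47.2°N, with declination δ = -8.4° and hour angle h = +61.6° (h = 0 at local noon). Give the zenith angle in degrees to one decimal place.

cos θ_z = sin φ sin δ + cos φ cos δ cos h = -0.107185 + 0.319692 = 0.212507.
θ_z = arccos(0.212507) = 77.7°.

θ_z = 77.7°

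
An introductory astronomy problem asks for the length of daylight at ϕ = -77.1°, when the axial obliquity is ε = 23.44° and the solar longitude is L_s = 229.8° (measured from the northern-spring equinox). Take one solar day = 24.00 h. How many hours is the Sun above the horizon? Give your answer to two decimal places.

24.00 h

Solar declination: sin δ = sin ε · sin L_s = sin 23.44° × sin 229.8° = -0.30383, so δ = -17.688°.
Sunrise equation: cos h₀ = −tan ϕ · tan δ = -1.3924 ≤ −1, so the Sun never sets (polar day) and h₀ = π.
Daylight = 2h₀/(2π) × 24.00 h = (3.1416/π) × 24.00 = 24.00 h.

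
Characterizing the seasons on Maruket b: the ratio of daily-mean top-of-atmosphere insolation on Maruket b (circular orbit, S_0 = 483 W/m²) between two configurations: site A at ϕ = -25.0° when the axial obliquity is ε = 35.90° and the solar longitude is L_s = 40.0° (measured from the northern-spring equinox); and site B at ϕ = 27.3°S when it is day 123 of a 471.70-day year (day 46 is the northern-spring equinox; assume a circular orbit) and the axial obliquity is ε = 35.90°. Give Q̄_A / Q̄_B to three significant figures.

— Configuration A (ϕ=-25.0°):
Solar declination: sin δ = sin ε · sin L_s = sin 35.90° × sin 40.0° = 0.37691, so δ = +22.143°.
cos h₀ = −tan(-25.0°) tan(+22.143°) = 0.1898, h₀ = 1.3799 rad.
Bracket: h₀ sin ϕ sin δ + cos ϕ cos δ sin h₀ = 1.3799×-0.42262×0.37691 + 0.90631×0.92625×0.98183 = -0.219804 + 0.824216 = 0.604412.
Q̄ = (S_0/π) × [bracket] = (483/π) × 0.604412 = 92.925 W/m².
— Configuration B (ϕ=-27.3°):
Solar longitude: L_s = 360° × (123 − 46)/471.70 = 58.766°.
sin δ = sin 35.90° × sin 58.766° = 0.50138, so δ = +30.092°.
cos h₀ = −tan(-27.3°) tan(+30.092°) = 0.2991, h₀ = 1.2671 rad.
Bracket: h₀ sin ϕ sin δ + cos ϕ cos δ sin h₀ = 1.2671×-0.45865×0.50138 + 0.88862×0.86523×0.95422 = -0.291380 + 0.733662 = 0.442282.
Q̄ = (S_0/π) × [bracket] = (483/π) × 0.442282 = 67.998 W/m².
Ratio Q̄_A / Q̄_B = 92.925 / 67.998 = 1.367.

Q̄_A / Q̄_B ≈ 1.37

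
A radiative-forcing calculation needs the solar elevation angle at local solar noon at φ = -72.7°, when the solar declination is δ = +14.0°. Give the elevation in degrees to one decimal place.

3.3°

At local noon the hour angle is zero, so the zenith angle equals |φ − δ| = |-72.7° − (+14.000°)| = 86.700°.
Elevation = 90° − 86.700° = 3.3°.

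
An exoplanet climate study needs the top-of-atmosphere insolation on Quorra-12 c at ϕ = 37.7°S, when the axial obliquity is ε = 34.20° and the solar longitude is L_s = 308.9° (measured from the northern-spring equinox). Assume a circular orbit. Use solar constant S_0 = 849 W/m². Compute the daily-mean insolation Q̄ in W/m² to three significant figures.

Q̄ ≈ 320 W/m²

Solar declination: sin δ = sin ε · sin L_s = sin 34.20° × sin 308.9° = -0.43744, so δ = -25.940°.
cos h₀ = −tan(-37.7°) tan(-25.940°) = -0.3760, h₀ = 1.9562 rad.
Bracket: h₀ sin ϕ sin δ + cos ϕ cos δ sin h₀ = 1.9562×-0.61153×-0.43744 + 0.79122×0.89925×0.92663 = 0.523299 + 0.659301 = 1.182600.
Q̄ = (S_0/π) × [bracket] = (849/π) × 1.182600 = 319.6 W/m².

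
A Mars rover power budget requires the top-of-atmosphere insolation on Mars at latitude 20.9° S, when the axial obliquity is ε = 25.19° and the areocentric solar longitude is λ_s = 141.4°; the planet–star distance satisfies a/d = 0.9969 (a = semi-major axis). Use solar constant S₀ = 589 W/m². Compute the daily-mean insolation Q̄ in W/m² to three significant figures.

Q̄ ≈ 141 W/m²

sin δ = sin 25.19° × sin 141.4° = 0.26554, so δ = +15.399°.
cos H₀ = −tan(-20.9°) tan(+15.399°) = 0.1052, H₀ = 1.4654 rad.
Bracket: H₀ sin φ sin δ + cos φ cos δ sin H₀ = 1.4654×-0.35674×0.26554 + 0.93420×0.96410×0.99445 = -0.138815 + 0.895664 = 0.756849.
Inverse-square distance factor (a/d)² = 0.9969² = 0.993810.
Q̄ = (S₀/π) × 0.993810 × [bracket] = (589/π) × 0.993810 × 0.756849 = 141.0 W/m².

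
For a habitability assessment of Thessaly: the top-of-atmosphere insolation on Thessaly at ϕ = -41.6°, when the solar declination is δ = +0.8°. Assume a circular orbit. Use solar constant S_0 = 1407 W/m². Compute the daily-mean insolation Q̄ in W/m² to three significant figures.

Q̄ ≈ 328 W/m²

cos h₀ = −tan(-41.6°) tan(+0.800°) = 0.0124, h₀ = 1.5584 rad.
Bracket: h₀ sin ϕ sin δ + cos ϕ cos δ sin h₀ = 1.5584×-0.66393×0.01396 + 0.74780×0.99990×0.99992 = -0.014444 + 0.747665 = 0.733221.
Q̄ = (S_0/π) × [bracket] = (1407/π) × 0.733221 = 328.4 W/m².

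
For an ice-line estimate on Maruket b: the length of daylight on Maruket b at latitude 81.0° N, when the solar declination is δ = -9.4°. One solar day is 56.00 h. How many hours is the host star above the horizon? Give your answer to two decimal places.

cos H₀ = −tan φ · tan δ = 1.0452 ≥ 1, so the host star never rises (polar night) and H₀ = 0.
Daylight = 2H₀/(2π) × 56.00 h = (0.0000/π) × 56.00 = 0.00 h.

0.00 h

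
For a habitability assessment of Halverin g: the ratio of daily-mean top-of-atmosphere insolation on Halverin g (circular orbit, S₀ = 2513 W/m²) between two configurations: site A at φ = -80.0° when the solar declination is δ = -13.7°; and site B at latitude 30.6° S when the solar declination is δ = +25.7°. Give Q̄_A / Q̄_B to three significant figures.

— Configuration A (φ=-80.0°):
cos H₀ = −tan(-80.0°) tan(-13.700°) = -1.3825 ≤ −1 ⇒ polar day, H₀ = π.
Bracket: H₀ sin φ sin δ + cos φ cos δ sin H₀ = 3.1416×-0.98481×-0.23684 + 0.17365×0.97155×0.00000 = 0.732754 + 0.000000 = 0.732754.
Q̄ = (S₀/π) × [bracket] = (2513/π) × 0.732754 = 586.14 W/m².
— Configuration B (φ=-30.6°):
cos H₀ = −tan(-30.6°) tan(+25.700°) = 0.2846, H₀ = 1.2822 rad.
Bracket: H₀ sin φ sin δ + cos φ cos δ sin H₀ = 1.2822×-0.50904×0.43366 + 0.86074×0.90108×0.95864 = -0.283046 + 0.743517 = 0.460471.
Q̄ = (S₀/π) × [bracket] = (2513/π) × 0.460471 = 368.34 W/m².
Ratio Q̄_A / Q̄_B = 586.14 / 368.34 = 1.591.

Q̄_A / Q̄_B ≈ 1.59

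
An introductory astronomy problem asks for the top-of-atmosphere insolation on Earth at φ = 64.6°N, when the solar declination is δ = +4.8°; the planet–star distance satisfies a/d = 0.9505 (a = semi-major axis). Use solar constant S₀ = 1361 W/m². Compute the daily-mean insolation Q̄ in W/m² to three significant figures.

cos H₀ = −tan(+64.6°) tan(+4.800°) = -0.1768, H₀ = 1.7486 rad.
Bracket: H₀ sin φ sin δ + cos φ cos δ sin H₀ = 1.7486×0.90334×0.08368 + 0.42894×0.99649×0.98424 = 0.132179 + 0.420698 = 0.552877.
Inverse-square distance factor (a/d)² = 0.9505² = 0.903450.
Q̄ = (S₀/π) × 0.903450 × [bracket] = (1361/π) × 0.903450 × 0.552877 = 216.4 W/m².

Q̄ ≈ 216 W/m²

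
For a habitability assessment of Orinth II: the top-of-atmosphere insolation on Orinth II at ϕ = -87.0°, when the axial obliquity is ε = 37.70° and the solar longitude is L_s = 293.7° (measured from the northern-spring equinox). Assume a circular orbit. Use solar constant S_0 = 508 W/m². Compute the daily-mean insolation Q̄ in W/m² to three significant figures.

Q̄ ≈ 284 W/m²

Solar declination: sin δ = sin ε · sin L_s = sin 37.70° × sin 293.7° = -0.55995, so δ = -34.053°.
cos h₀ = −tan(-87.0°) tan(-34.053°) = -12.8958 ≤ −1 ⇒ polar day, h₀ = π.
Bracket: h₀ sin ϕ sin δ + cos ϕ cos δ sin h₀ = 3.1416×-0.99863×-0.55995 + 0.05234×0.82852×0.00000 = 1.756729 + 0.000000 = 1.756729.
Q̄ = (S_0/π) × [bracket] = (508/π) × 1.756729 = 284.1 W/m².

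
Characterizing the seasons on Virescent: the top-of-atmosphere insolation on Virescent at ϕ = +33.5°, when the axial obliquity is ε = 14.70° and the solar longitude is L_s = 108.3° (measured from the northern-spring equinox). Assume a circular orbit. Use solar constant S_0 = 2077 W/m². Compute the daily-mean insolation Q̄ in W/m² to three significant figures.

Solar declination: sin δ = sin ε · sin L_s = sin 14.70° × sin 108.3° = 0.24092, so δ = +13.941°.
cos h₀ = −tan(+33.5°) tan(+13.941°) = -0.1643, h₀ = 1.7358 rad.
Bracket: h₀ sin ϕ sin δ + cos ϕ cos δ sin h₀ = 1.7358×0.55194×0.24092 + 0.83389×0.97054×0.98641 = 0.230815 + 0.798325 = 1.029140.
Q̄ = (S_0/π) × [bracket] = (2077/π) × 1.029140 = 680.4 W/m².

Q̄ ≈ 680 W/m²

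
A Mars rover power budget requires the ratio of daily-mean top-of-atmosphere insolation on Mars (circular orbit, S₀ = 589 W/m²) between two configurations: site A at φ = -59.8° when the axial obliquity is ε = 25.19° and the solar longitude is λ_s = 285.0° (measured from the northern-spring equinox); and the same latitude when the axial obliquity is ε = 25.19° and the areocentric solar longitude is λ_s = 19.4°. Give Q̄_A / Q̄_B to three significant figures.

— Configuration A (φ=-59.8°):
Solar declination: sin δ = sin ε · sin λ_s = sin 25.19° × sin 285.0° = -0.41112, so δ = -24.275°.
cos H₀ = −tan(-59.8°) tan(-24.275°) = -0.7749, H₀ = 2.4573 rad.
Bracket: H₀ sin φ sin δ + cos φ cos δ sin H₀ = 2.4573×-0.86427×-0.41112 + 0.50302×0.91158×0.63210 = 0.873125 + 0.289845 = 1.162970.
Q̄ = (S₀/π) × [bracket] = (589/π) × 1.162970 = 218.04 W/m².
— Configuration B (φ=-59.8°):
sin δ = sin 25.19° × sin 19.4° = 0.14137, so δ = +8.127°.
cos H₀ = −tan(-59.8°) tan(+8.127°) = 0.2454, H₀ = 1.3229 rad.
Bracket: H₀ sin φ sin δ + cos φ cos δ sin H₀ = 1.3229×-0.86427×0.14137 + 0.50302×0.98996×0.96943 = -0.161634 + 0.482747 = 0.321113.
Q̄ = (S₀/π) × [bracket] = (589/π) × 0.321113 = 60.204 W/m².
Ratio Q̄_A / Q̄_B = 218.04 / 60.204 = 3.622.

Q̄_A / Q̄_B ≈ 3.62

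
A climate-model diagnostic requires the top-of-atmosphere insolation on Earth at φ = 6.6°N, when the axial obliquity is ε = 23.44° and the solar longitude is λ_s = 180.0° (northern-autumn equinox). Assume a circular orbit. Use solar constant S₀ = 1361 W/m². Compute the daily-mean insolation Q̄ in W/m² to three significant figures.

Solar declination: sin δ = sin ε · sin λ_s = sin 23.44° × sin 180.0° = 0.00000, so δ = +0.000°.
cos H₀ = −tan(+6.6°) tan(+0.000°) = -0.0000, H₀ = 1.5708 rad.
Bracket: H₀ sin φ sin δ + cos φ cos δ sin H₀ = 1.5708×0.11494×0.00000 + 0.99337×1.00000×1.00000 = 0.000000 + 0.993370 = 0.993370.
Q̄ = (S₀/π) × [bracket] = (1361/π) × 0.993370 = 430.3 W/m².

Q̄ ≈ 430 W/m²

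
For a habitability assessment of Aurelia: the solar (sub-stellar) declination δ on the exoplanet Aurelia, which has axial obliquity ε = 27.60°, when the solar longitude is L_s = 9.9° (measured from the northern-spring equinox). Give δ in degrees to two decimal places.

δ = +4.57°

sin δ = sin ε · sin L_s = sin 27.60° × sin 9.9° = 0.079654.
δ = arcsin(0.079654) = +4.57°.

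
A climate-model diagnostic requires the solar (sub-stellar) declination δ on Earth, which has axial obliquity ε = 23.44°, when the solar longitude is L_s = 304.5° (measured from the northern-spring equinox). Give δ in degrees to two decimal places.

δ = -19.14°

sin δ = sin ε · sin L_s = sin 23.44° × sin 304.5° = -0.327828.
δ = arcsin(-0.327828) = -19.14°.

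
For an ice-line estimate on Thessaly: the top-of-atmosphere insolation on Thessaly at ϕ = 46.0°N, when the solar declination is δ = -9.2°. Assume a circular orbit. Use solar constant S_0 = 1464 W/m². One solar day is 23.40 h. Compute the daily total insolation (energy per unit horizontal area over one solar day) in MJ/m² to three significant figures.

20.2 MJ/m²

cos h₀ = −tan(+46.0°) tan(-9.200°) = 0.1677, h₀ = 1.4023 rad.
Bracket: h₀ sin ϕ sin δ + cos ϕ cos δ sin h₀ = 1.4023×0.71934×-0.15988 + 0.69466×0.98714×0.98583 = -0.161276 + 0.676010 = 0.514734.
Q̄ = (S_0/π) × [bracket] = (1464/π) × 0.514734 = 239.87 W/m².
Daily total = Q̄ × 23.40 h × 3600 s/h = 239.87 × 23.40 × 3600 / 10⁶ = 20.21 MJ/m².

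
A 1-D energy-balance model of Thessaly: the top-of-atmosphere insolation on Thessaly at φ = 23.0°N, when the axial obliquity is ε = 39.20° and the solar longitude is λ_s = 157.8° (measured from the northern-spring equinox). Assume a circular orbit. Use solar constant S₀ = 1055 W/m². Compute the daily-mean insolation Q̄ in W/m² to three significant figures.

Solar declination: sin δ = sin ε · sin λ_s = sin 39.20° × sin 157.8° = 0.23881, so δ = +13.816°.
cos H₀ = −tan(+23.0°) tan(+13.816°) = -0.1044, H₀ = 1.6754 rad.
Bracket: H₀ sin φ sin δ + cos φ cos δ sin H₀ = 1.6754×0.39073×0.23881 + 0.92050×0.97107×0.99454 = 0.156332 + 0.888989 = 1.045321.
Q̄ = (S₀/π) × [bracket] = (1055/π) × 1.045321 = 351.0 W/m².

Q̄ ≈ 351 W/m²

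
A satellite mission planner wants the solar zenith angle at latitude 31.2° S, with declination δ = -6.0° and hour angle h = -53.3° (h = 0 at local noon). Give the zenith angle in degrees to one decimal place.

cos θ_z = sin φ sin δ + cos φ cos δ cos h = 0.054149 + 0.508387 = 0.562536.
θ_z = arccos(0.562536) = 55.8°.

θ_z = 55.8°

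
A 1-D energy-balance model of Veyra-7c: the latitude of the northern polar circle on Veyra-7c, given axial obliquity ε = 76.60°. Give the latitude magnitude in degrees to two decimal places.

13.40°

The polar circle is the lowest latitude that experiences at least one full rotation of continuous daylight at the northern-summer solstice; it lies at |φ| = 90° − ε = 90° − 76.60° = 13.40°.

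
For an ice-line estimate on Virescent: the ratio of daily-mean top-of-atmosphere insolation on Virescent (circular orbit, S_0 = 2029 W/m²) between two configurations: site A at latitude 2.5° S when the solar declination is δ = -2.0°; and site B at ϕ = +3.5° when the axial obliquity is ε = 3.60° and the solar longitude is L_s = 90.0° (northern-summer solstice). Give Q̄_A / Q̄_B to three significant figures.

Q̄_A / Q̄_B ≈ 0.999

— Configuration A (ϕ=-2.5°):
cos h₀ = −tan(-2.5°) tan(-2.000°) = -0.0015, h₀ = 1.5723 rad.
Bracket: h₀ sin ϕ sin δ + cos ϕ cos δ sin h₀ = 1.5723×-0.04362×-0.03490 + 0.99905×0.99939×1.00000 = 0.002394 + 0.998441 = 1.000835.
Q̄ = (S_0/π) × [bracket] = (2029/π) × 1.000835 = 646.39 W/m².
— Configuration B (ϕ=+3.5°):
Solar declination: sin δ = sin ε · sin L_s = sin 3.60° × sin 90.0° = 0.06279, so δ = +3.600°.
cos h₀ = −tan(+3.5°) tan(+3.600°) = -0.0038, h₀ = 1.5746 rad.
Bracket: h₀ sin ϕ sin δ + cos ϕ cos δ sin h₀ = 1.5746×0.06105×0.06279 + 0.99813×0.99803×0.99999 = 0.006036 + 0.996154 = 1.002190.
Q̄ = (S_0/π) × [bracket] = (2029/π) × 1.002190 = 647.27 W/m².
Ratio Q̄_A / Q̄_B = 646.39 / 647.27 = 0.9986.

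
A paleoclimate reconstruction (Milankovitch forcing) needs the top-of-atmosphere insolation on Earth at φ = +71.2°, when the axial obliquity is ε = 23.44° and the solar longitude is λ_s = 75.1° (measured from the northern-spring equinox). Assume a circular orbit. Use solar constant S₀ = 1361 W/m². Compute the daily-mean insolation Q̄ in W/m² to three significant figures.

Q̄ ≈ 495 W/m²

Solar declination: sin δ = sin ε · sin λ_s = sin 23.44° × sin 75.1° = 0.38441, so δ = +22.607°.
cos H₀ = −tan(+71.2°) tan(+22.607°) = -1.2232 ≤ −1 ⇒ polar day, H₀ = π.
Bracket: H₀ sin φ sin δ + cos φ cos δ sin H₀ = 3.1416×0.94665×0.38441 + 0.32227×0.92316×0.00000 = 1.143234 + 0.000000 = 1.143234.
Q̄ = (S₀/π) × [bracket] = (1361/π) × 1.143234 = 495.3 W/m².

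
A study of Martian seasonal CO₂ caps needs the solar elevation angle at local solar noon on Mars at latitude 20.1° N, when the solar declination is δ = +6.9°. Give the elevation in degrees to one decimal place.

At local noon the hour angle is zero, so the zenith angle equals |ϕ − δ| = |+20.1° − (+6.900°)| = 13.200°.
Elevation = 90° − 13.200° = 76.8°.

76.8°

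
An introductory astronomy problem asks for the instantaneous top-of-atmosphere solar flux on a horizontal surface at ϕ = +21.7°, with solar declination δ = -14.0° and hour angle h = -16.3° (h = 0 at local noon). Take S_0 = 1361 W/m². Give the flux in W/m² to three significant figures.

1.06e+03 W/m²

cos θ_z = sin ϕ sin δ + cos ϕ cos δ cos h = -0.089450 + 0.865296 = 0.775846.
Flux = S_0 · cos θ_z = 1361 × 0.775846 = 1056 W/m².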